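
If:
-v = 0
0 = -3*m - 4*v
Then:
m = 0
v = 0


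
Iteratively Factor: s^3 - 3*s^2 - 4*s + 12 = (s - 3)*(s^2 - 4) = (s - 3)*(s + 2)*(s - 2)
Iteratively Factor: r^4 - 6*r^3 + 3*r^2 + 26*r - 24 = (r - 1)*(r^3 - 5*r^2 - 2*r + 24) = (r - 4)*(r - 1)*(r^2 - r - 6) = (r - 4)*(r - 3)*(r - 1)*(r + 2)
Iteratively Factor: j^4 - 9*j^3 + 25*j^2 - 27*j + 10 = (j - 5)*(j^3 - 4*j^2 + 5*j - 2) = (j - 5)*(j - 1)*(j^2 - 3*j + 2) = (j - 5)*(j - 1)^2*(j - 2)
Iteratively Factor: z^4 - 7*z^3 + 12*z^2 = (z - 3)*(z^3 - 4*z^2) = (z - 4)*(z - 3)*(z^2) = z*(z - 4)*(z - 3)*(z)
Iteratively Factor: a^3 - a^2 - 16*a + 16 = (a + 4)*(a^2 - 5*a + 4) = (a - 4)*(a + 4)*(a - 1)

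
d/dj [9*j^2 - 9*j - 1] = 18*j - 9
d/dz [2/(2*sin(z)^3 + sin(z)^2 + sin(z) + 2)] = 2*(-2*sin(z) + 3*cos(2*z) - 4)*cos(z)/(2*sin(z)^3 + sin(z)^2 + sin(z) + 2)^2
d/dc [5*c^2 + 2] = 10*c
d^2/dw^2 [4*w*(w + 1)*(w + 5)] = 24*w + 48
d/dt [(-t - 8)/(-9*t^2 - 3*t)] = (t*(3*t + 1) - (t + 8)*(6*t + 1))/(3*t^2*(3*t + 1)^2)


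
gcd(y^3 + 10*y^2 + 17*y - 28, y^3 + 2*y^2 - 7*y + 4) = y^2 + 3*y - 4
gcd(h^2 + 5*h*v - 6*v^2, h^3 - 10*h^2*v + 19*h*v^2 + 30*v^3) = 1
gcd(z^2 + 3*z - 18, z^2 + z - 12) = z - 3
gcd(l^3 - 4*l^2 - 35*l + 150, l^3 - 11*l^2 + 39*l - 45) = l - 5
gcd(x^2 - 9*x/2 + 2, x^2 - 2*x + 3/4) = x - 1/2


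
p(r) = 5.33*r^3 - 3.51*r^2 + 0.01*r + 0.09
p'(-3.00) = 164.98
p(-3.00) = -175.44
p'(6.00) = 533.53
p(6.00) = 1025.07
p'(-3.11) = 176.50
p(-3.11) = -194.22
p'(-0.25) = 2.76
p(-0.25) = -0.22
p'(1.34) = 19.31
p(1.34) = 6.63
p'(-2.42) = 110.64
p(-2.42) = -96.03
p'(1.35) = 19.67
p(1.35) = 6.82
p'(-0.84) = 17.19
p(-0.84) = -5.55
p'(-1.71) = 58.77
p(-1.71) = -36.84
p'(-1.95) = 74.50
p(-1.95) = -52.80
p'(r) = 15.99*r^2 - 7.02*r + 0.01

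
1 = 1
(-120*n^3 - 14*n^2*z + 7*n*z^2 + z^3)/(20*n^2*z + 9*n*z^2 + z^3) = (-24*n^2 + 2*n*z + z^2)/(z*(4*n + z))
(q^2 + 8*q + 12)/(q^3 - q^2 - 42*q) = (q + 2)/(q*(q - 7))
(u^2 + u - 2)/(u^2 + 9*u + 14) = (u - 1)/(u + 7)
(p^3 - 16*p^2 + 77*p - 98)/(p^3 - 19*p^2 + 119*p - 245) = (p - 2)/(p - 5)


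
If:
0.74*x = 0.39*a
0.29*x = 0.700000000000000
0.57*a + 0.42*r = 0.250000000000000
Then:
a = 4.58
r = -5.62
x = 2.41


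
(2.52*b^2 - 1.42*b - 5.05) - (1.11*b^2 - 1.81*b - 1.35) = 1.41*b^2 + 0.39*b - 3.7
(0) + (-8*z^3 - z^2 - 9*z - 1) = -8*z^3 - z^2 - 9*z - 1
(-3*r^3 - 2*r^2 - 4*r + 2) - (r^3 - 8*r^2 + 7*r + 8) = -4*r^3 + 6*r^2 - 11*r - 6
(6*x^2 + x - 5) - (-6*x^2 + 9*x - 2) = 12*x^2 - 8*x - 3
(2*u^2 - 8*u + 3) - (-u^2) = 3*u^2 - 8*u + 3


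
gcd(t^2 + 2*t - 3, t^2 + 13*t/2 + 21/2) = t + 3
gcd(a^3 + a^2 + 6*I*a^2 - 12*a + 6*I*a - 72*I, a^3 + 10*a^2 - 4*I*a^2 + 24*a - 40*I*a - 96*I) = a + 4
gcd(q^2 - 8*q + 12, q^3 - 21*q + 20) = 1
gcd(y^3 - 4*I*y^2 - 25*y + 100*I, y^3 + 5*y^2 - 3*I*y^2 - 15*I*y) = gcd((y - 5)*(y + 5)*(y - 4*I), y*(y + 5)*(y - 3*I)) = y + 5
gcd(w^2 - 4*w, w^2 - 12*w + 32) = w - 4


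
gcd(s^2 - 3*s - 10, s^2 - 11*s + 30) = s - 5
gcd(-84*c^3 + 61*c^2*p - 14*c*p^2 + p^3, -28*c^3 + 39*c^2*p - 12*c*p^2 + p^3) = 28*c^2 - 11*c*p + p^2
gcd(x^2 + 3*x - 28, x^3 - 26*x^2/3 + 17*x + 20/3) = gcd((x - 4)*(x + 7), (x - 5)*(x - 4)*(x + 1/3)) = x - 4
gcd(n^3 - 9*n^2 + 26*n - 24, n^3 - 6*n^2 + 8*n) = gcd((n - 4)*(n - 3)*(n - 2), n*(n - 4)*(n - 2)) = n^2 - 6*n + 8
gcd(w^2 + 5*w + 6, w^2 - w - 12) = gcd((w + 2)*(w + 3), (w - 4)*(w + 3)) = w + 3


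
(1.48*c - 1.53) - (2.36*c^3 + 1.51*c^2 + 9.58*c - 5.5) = -2.36*c^3 - 1.51*c^2 - 8.1*c + 3.97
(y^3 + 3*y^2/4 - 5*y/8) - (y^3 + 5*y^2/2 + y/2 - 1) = -7*y^2/4 - 9*y/8 + 1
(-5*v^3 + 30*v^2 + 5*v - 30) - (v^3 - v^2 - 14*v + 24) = -6*v^3 + 31*v^2 + 19*v - 54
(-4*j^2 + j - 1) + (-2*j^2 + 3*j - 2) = -6*j^2 + 4*j - 3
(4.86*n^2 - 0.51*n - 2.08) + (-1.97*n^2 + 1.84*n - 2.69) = 2.89*n^2 + 1.33*n - 4.77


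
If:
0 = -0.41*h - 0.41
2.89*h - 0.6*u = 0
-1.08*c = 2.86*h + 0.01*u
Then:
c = 2.69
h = -1.00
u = -4.82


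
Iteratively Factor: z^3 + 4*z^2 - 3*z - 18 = (z + 3)*(z^2 + z - 6) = (z - 2)*(z + 3)*(z + 3)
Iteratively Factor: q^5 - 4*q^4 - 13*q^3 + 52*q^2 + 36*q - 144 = (q - 4)*(q^4 - 13*q^2 + 36) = (q - 4)*(q - 2)*(q^3 + 2*q^2 - 9*q - 18) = (q - 4)*(q - 3)*(q - 2)*(q^2 + 5*q + 6) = (q - 4)*(q - 3)*(q - 2)*(q + 3)*(q + 2)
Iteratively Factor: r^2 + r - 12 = (r - 3)*(r + 4)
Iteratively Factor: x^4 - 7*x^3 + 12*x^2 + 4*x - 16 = (x + 1)*(x^3 - 8*x^2 + 20*x - 16) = (x - 2)*(x + 1)*(x^2 - 6*x + 8) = (x - 4)*(x - 2)*(x + 1)*(x - 2)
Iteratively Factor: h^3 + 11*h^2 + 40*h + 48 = (h + 4)*(h^2 + 7*h + 12) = (h + 4)^2*(h + 3)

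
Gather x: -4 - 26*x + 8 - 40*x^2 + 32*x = -40*x^2 + 6*x + 4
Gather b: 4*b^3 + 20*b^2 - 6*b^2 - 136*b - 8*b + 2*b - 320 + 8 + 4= 4*b^3 + 14*b^2 - 142*b - 308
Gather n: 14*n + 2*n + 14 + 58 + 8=16*n + 80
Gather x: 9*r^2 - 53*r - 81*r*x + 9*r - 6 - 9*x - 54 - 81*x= 9*r^2 - 44*r + x*(-81*r - 90) - 60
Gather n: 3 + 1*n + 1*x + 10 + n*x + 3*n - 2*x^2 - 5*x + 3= n*(x + 4) - 2*x^2 - 4*x + 16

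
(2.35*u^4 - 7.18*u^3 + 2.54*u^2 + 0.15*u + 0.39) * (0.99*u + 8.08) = 2.3265*u^5 + 11.8798*u^4 - 55.4998*u^3 + 20.6717*u^2 + 1.5981*u + 3.1512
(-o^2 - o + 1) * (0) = 0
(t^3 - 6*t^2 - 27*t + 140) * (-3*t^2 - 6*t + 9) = -3*t^5 + 12*t^4 + 126*t^3 - 312*t^2 - 1083*t + 1260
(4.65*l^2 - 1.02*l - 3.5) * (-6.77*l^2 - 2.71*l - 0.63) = -31.4805*l^4 - 5.6961*l^3 + 23.5297*l^2 + 10.1276*l + 2.205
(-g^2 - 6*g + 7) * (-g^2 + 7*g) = g^4 - g^3 - 49*g^2 + 49*g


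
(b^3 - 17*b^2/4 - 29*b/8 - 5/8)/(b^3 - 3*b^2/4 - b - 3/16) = 2*(b - 5)/(2*b - 3)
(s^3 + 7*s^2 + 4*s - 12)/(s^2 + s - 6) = (s^3 + 7*s^2 + 4*s - 12)/(s^2 + s - 6)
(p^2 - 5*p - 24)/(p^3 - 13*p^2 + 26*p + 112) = (p + 3)/(p^2 - 5*p - 14)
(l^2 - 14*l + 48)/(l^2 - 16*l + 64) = (l - 6)/(l - 8)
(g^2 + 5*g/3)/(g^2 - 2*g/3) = (3*g + 5)/(3*g - 2)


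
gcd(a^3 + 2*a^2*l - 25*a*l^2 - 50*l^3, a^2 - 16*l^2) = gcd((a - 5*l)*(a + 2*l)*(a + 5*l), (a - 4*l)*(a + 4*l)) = 1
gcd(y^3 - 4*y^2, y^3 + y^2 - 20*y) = y^2 - 4*y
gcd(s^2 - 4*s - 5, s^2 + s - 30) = s - 5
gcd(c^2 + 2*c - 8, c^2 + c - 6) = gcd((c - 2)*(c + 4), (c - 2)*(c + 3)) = c - 2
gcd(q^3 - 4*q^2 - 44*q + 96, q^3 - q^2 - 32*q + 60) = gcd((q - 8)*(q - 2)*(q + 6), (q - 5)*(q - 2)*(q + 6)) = q^2 + 4*q - 12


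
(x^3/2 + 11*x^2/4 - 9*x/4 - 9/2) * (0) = 0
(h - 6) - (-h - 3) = 2*h - 3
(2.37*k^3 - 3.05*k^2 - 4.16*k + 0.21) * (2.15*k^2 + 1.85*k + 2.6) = 5.0955*k^5 - 2.173*k^4 - 8.4245*k^3 - 15.1745*k^2 - 10.4275*k + 0.546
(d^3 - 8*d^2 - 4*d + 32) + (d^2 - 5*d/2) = d^3 - 7*d^2 - 13*d/2 + 32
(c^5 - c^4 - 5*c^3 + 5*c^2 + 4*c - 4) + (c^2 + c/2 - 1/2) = c^5 - c^4 - 5*c^3 + 6*c^2 + 9*c/2 - 9/2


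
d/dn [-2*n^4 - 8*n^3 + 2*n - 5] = -8*n^3 - 24*n^2 + 2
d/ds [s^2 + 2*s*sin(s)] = 2*s*cos(s) + 2*s + 2*sin(s)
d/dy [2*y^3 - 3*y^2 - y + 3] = 6*y^2 - 6*y - 1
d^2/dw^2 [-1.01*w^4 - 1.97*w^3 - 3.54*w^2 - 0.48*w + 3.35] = -12.12*w^2 - 11.82*w - 7.08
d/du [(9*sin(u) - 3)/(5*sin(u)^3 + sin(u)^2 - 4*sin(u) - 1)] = 3*(-30*sin(u)^3 + 12*sin(u)^2 + 2*sin(u) - 7)*cos(u)/(5*sin(u)^3 + sin(u)^2 - 4*sin(u) - 1)^2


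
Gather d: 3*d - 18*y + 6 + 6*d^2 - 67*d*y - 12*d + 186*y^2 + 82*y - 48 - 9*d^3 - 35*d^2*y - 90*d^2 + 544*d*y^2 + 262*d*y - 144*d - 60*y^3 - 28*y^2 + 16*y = -9*d^3 + d^2*(-35*y - 84) + d*(544*y^2 + 195*y - 153) - 60*y^3 + 158*y^2 + 80*y - 42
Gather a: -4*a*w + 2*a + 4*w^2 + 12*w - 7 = a*(2 - 4*w) + 4*w^2 + 12*w - 7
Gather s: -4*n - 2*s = -4*n - 2*s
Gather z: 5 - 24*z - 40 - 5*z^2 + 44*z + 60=-5*z^2 + 20*z + 25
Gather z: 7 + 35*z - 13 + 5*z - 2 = 40*z - 8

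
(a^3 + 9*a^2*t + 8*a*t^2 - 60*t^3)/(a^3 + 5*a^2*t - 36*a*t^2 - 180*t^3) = (-a + 2*t)/(-a + 6*t)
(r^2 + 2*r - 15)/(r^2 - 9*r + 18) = (r + 5)/(r - 6)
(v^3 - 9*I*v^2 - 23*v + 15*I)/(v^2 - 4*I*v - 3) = v - 5*I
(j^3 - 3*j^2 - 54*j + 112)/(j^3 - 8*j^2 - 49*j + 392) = (j - 2)/(j - 7)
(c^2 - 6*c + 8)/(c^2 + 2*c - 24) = (c - 2)/(c + 6)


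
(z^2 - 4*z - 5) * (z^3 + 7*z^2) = z^5 + 3*z^4 - 33*z^3 - 35*z^2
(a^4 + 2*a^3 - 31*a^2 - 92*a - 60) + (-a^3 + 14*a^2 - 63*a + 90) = a^4 + a^3 - 17*a^2 - 155*a + 30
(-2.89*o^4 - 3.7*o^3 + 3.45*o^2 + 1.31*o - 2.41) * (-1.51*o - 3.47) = 4.3639*o^5 + 15.6153*o^4 + 7.6295*o^3 - 13.9496*o^2 - 0.9066*o + 8.3627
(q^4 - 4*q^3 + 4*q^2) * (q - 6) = q^5 - 10*q^4 + 28*q^3 - 24*q^2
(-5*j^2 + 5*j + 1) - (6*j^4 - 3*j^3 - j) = -6*j^4 + 3*j^3 - 5*j^2 + 6*j + 1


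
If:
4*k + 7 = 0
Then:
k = -7/4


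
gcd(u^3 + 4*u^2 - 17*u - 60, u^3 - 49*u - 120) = u^2 + 8*u + 15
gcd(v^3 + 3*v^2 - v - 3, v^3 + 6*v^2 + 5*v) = v + 1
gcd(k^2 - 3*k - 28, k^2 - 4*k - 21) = k - 7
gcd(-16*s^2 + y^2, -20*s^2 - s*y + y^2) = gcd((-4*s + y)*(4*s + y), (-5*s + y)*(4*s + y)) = 4*s + y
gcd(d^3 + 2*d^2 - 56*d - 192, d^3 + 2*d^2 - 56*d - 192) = d^3 + 2*d^2 - 56*d - 192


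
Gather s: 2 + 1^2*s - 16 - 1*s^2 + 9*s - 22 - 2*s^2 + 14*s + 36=-3*s^2 + 24*s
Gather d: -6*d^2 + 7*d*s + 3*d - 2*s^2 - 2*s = -6*d^2 + d*(7*s + 3) - 2*s^2 - 2*s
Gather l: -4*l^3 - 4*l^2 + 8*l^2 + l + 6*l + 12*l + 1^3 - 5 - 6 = -4*l^3 + 4*l^2 + 19*l - 10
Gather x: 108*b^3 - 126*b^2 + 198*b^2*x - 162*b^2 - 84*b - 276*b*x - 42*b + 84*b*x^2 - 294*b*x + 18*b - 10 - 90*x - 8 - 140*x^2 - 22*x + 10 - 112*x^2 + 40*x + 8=108*b^3 - 288*b^2 - 108*b + x^2*(84*b - 252) + x*(198*b^2 - 570*b - 72)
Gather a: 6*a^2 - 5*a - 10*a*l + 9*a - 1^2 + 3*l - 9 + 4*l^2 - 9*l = 6*a^2 + a*(4 - 10*l) + 4*l^2 - 6*l - 10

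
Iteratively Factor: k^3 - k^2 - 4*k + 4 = (k - 2)*(k^2 + k - 2) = (k - 2)*(k + 2)*(k - 1)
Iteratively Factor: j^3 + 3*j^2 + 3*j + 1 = (j + 1)*(j^2 + 2*j + 1) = (j + 1)^2*(j + 1)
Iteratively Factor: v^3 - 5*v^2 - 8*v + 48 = (v - 4)*(v^2 - v - 12) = (v - 4)^2*(v + 3)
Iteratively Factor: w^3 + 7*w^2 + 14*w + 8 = (w + 2)*(w^2 + 5*w + 4) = (w + 1)*(w + 2)*(w + 4)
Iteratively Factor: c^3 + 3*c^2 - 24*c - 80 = (c + 4)*(c^2 - c - 20) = (c - 5)*(c + 4)*(c + 4)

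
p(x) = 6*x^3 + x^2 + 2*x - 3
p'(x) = 18*x^2 + 2*x + 2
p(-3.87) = -343.53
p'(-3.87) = 263.84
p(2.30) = 79.89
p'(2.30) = 101.82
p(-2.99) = -160.43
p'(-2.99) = 156.94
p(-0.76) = -6.58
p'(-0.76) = 10.88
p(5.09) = 824.32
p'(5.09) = 478.53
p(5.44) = 1003.41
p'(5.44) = 545.56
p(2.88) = 154.38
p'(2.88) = 157.06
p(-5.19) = -825.23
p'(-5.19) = 476.47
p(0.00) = -3.00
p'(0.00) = 2.00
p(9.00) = 4470.00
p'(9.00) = 1478.00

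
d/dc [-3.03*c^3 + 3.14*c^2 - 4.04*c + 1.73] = -9.09*c^2 + 6.28*c - 4.04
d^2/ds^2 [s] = 0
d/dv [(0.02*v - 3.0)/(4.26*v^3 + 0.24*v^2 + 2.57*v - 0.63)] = (-0.1704*v^3 + 38.3352*v^2 + 1.44*v + 7.6974)/(18.1476*v^6 + 2.0448*v^5 + 21.954*v^4 - 4.134*v^3 + 6.3025*v^2 - 3.2382*v + 0.3969)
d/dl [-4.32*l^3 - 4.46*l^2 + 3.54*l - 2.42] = -12.96*l^2 - 8.92*l + 3.54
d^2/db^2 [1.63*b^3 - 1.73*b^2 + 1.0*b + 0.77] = 9.78*b - 3.46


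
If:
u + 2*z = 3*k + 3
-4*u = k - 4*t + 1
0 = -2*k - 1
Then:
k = -1/2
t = 13/8 - 2*z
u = 3/2 - 2*z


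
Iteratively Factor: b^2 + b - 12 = (b + 4)*(b - 3)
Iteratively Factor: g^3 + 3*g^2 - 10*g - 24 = (g - 3)*(g^2 + 6*g + 8) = (g - 3)*(g + 2)*(g + 4)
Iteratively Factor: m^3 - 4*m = (m + 2)*(m^2 - 2*m) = (m - 2)*(m + 2)*(m)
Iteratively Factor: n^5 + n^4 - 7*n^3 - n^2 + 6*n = (n - 2)*(n^4 + 3*n^3 - n^2 - 3*n) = (n - 2)*(n + 1)*(n^3 + 2*n^2 - 3*n) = (n - 2)*(n + 1)*(n + 3)*(n^2 - n) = (n - 2)*(n - 1)*(n + 1)*(n + 3)*(n)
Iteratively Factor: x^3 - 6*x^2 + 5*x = (x - 1)*(x^2 - 5*x) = (x - 5)*(x - 1)*(x)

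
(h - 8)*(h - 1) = h^2 - 9*h + 8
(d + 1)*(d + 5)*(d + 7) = d^3 + 13*d^2 + 47*d + 35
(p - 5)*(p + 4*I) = p^2 - 5*p + 4*I*p - 20*I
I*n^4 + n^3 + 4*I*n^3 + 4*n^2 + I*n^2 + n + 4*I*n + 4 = (n + 4)*(n - I)*(n + I)*(I*n + 1)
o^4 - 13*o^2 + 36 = (o - 3)*(o - 2)*(o + 2)*(o + 3)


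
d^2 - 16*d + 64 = (d - 8)^2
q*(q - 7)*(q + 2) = q^3 - 5*q^2 - 14*q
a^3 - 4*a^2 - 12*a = a*(a - 6)*(a + 2)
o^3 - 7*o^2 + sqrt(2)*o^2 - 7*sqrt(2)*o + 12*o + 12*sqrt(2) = (o - 4)*(o - 3)*(o + sqrt(2))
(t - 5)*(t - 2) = t^2 - 7*t + 10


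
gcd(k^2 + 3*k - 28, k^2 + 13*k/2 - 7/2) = k + 7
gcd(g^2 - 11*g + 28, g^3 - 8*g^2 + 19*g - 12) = g - 4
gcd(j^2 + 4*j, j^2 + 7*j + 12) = j + 4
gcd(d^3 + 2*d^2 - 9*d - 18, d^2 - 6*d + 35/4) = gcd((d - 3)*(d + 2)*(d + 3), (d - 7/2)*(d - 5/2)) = 1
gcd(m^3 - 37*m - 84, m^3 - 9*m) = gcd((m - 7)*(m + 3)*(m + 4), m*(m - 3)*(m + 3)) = m + 3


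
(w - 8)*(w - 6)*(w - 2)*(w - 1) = w^4 - 17*w^3 + 92*w^2 - 172*w + 96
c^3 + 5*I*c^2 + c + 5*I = (c - I)*(c + I)*(c + 5*I)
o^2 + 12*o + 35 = (o + 5)*(o + 7)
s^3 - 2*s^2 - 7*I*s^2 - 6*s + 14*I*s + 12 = (s - 2)*(s - 6*I)*(s - I)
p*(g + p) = g*p + p^2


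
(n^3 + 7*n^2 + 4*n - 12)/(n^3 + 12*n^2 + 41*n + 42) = (n^2 + 5*n - 6)/(n^2 + 10*n + 21)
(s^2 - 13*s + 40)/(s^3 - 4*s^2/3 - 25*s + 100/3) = 3*(s - 8)/(3*s^2 + 11*s - 20)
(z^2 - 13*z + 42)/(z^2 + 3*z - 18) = (z^2 - 13*z + 42)/(z^2 + 3*z - 18)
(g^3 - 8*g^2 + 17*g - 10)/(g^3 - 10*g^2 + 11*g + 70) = (g^2 - 3*g + 2)/(g^2 - 5*g - 14)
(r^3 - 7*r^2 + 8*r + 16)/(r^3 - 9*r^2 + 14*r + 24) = (r - 4)/(r - 6)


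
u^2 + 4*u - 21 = (u - 3)*(u + 7)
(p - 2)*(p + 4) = p^2 + 2*p - 8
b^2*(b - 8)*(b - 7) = b^4 - 15*b^3 + 56*b^2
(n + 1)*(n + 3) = n^2 + 4*n + 3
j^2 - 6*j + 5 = (j - 5)*(j - 1)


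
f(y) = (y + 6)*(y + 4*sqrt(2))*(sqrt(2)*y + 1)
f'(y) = sqrt(2)*(y + 6)*(y + 4*sqrt(2)) + (y + 6)*(sqrt(2)*y + 1) + (y + 4*sqrt(2))*(sqrt(2)*y + 1) = 3*sqrt(2)*y^2 + 12*sqrt(2)*y + 18*y + 4*sqrt(2) + 54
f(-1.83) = -25.34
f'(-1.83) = 9.87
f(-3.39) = -22.45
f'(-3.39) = -10.14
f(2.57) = 326.75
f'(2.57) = 177.55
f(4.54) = 797.52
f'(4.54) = 305.87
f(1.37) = 152.13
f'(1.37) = 115.53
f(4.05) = 656.30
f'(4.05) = 270.88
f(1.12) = 124.68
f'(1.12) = 104.15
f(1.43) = 159.14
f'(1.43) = 118.34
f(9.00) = 3018.12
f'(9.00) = 718.05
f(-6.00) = 0.00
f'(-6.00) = 2.57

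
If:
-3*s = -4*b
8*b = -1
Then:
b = -1/8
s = -1/6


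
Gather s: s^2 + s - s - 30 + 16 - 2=s^2 - 16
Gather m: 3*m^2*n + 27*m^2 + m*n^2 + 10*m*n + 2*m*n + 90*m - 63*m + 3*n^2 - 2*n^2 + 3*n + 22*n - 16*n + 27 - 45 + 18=m^2*(3*n + 27) + m*(n^2 + 12*n + 27) + n^2 + 9*n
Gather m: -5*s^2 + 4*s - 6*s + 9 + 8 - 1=-5*s^2 - 2*s + 16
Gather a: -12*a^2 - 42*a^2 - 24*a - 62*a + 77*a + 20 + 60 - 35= -54*a^2 - 9*a + 45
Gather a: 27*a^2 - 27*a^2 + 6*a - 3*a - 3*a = 0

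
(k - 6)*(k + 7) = k^2 + k - 42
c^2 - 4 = (c - 2)*(c + 2)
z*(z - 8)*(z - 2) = z^3 - 10*z^2 + 16*z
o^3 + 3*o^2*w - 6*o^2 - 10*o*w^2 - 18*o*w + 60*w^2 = (o - 6)*(o - 2*w)*(o + 5*w)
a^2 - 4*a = a*(a - 4)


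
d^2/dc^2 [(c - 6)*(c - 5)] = 2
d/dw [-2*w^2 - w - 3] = -4*w - 1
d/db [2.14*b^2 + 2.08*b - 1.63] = 4.28*b + 2.08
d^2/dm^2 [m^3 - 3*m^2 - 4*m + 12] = 6*m - 6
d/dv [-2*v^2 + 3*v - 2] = 3 - 4*v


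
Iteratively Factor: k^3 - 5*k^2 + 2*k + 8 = (k + 1)*(k^2 - 6*k + 8) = (k - 2)*(k + 1)*(k - 4)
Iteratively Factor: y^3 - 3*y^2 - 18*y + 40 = (y - 2)*(y^2 - y - 20) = (y - 5)*(y - 2)*(y + 4)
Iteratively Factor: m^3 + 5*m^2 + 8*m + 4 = (m + 2)*(m^2 + 3*m + 2) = (m + 1)*(m + 2)*(m + 2)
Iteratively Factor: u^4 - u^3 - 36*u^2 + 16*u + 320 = (u + 4)*(u^3 - 5*u^2 - 16*u + 80) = (u - 4)*(u + 4)*(u^2 - u - 20) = (u - 5)*(u - 4)*(u + 4)*(u + 4)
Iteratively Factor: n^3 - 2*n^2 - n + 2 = (n - 1)*(n^2 - n - 2) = (n - 2)*(n - 1)*(n + 1)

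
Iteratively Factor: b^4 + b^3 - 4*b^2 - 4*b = (b + 1)*(b^3 - 4*b) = (b + 1)*(b + 2)*(b^2 - 2*b) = (b - 2)*(b + 1)*(b + 2)*(b)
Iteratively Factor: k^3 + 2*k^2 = (k)*(k^2 + 2*k) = k*(k + 2)*(k)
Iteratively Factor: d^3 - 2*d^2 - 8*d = (d)*(d^2 - 2*d - 8) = d*(d - 4)*(d + 2)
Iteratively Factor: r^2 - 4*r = (r)*(r - 4)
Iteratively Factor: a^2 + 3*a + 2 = (a + 2)*(a + 1)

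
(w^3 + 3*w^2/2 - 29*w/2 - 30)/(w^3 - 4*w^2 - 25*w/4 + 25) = 2*(w + 3)/(2*w - 5)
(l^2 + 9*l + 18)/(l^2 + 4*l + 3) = (l + 6)/(l + 1)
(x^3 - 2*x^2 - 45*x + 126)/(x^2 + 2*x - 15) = (x^2 + x - 42)/(x + 5)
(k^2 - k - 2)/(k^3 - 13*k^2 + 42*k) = (k^2 - k - 2)/(k*(k^2 - 13*k + 42))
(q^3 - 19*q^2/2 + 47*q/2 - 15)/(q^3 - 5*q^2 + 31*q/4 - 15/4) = 2*(q - 6)/(2*q - 3)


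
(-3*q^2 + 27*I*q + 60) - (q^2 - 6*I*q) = -4*q^2 + 33*I*q + 60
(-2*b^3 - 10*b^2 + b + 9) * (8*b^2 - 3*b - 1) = -16*b^5 - 74*b^4 + 40*b^3 + 79*b^2 - 28*b - 9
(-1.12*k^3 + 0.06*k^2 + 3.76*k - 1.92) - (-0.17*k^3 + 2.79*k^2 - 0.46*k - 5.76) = -0.95*k^3 - 2.73*k^2 + 4.22*k + 3.84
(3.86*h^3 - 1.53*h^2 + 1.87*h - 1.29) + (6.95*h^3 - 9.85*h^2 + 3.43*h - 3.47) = 10.81*h^3 - 11.38*h^2 + 5.3*h - 4.76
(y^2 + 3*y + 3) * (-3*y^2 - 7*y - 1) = -3*y^4 - 16*y^3 - 31*y^2 - 24*y - 3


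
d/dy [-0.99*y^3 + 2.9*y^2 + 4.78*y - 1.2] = -2.97*y^2 + 5.8*y + 4.78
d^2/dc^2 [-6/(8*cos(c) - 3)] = 48*(-8*sin(c)^2 + 3*cos(c) - 8)/(8*cos(c) - 3)^3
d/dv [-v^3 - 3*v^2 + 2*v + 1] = -3*v^2 - 6*v + 2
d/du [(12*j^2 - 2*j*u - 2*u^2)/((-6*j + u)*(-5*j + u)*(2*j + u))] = 2*(-108*j^4 - 12*j^3*u - 35*j^2*u^2 + 2*j*u^3 + u^4)/(3600*j^6 + 960*j^5*u - 1016*j^4*u^2 - 24*j^3*u^3 + 97*j^2*u^4 - 18*j*u^5 + u^6)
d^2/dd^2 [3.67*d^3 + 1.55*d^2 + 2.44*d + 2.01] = 22.02*d + 3.1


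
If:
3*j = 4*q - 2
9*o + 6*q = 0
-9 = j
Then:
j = -9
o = 25/6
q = -25/4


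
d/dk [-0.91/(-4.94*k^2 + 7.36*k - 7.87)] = (6.6976 - 8.9908*k)/(4.94*k^2 - 7.36*k + 7.87)^2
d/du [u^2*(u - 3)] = 3*u*(u - 2)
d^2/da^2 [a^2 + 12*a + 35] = 2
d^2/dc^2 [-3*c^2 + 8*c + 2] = -6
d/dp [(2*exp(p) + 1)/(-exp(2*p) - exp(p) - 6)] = ((2*exp(p) + 1)^2 - 2*exp(2*p) - 2*exp(p) - 12)*exp(p)/(exp(2*p) + exp(p) + 6)^2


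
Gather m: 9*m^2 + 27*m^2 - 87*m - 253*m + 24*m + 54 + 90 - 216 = 36*m^2 - 316*m - 72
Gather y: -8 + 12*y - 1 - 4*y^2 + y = -4*y^2 + 13*y - 9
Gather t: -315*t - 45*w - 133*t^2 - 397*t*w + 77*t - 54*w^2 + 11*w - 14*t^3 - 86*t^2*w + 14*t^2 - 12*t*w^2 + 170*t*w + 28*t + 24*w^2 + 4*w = -14*t^3 + t^2*(-86*w - 119) + t*(-12*w^2 - 227*w - 210) - 30*w^2 - 30*w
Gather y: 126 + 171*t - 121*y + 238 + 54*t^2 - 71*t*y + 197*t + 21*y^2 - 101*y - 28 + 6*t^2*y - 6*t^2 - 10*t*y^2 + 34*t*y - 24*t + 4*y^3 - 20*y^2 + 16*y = 48*t^2 + 344*t + 4*y^3 + y^2*(1 - 10*t) + y*(6*t^2 - 37*t - 206) + 336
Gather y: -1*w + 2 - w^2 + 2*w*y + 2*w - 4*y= -w^2 + w + y*(2*w - 4) + 2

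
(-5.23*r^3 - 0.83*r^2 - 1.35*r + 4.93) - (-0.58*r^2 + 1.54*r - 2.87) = -5.23*r^3 - 0.25*r^2 - 2.89*r + 7.8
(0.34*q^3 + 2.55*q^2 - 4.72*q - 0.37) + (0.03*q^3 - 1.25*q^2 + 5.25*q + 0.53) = 0.37*q^3 + 1.3*q^2 + 0.53*q + 0.16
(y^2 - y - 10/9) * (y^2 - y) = y^4 - 2*y^3 - y^2/9 + 10*y/9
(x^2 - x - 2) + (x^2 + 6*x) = 2*x^2 + 5*x - 2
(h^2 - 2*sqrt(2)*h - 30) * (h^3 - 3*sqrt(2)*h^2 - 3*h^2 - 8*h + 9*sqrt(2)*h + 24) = h^5 - 5*sqrt(2)*h^4 - 3*h^4 - 26*h^3 + 15*sqrt(2)*h^3 + 78*h^2 + 106*sqrt(2)*h^2 - 318*sqrt(2)*h + 240*h - 720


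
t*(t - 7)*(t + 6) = t^3 - t^2 - 42*t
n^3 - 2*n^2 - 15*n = n*(n - 5)*(n + 3)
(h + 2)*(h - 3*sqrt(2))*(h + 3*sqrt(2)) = h^3 + 2*h^2 - 18*h - 36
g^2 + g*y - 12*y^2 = (g - 3*y)*(g + 4*y)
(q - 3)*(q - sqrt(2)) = q^2 - 3*q - sqrt(2)*q + 3*sqrt(2)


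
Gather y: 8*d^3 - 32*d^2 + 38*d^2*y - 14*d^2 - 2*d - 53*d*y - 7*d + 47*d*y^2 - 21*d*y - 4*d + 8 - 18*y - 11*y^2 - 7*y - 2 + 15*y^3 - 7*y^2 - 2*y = 8*d^3 - 46*d^2 - 13*d + 15*y^3 + y^2*(47*d - 18) + y*(38*d^2 - 74*d - 27) + 6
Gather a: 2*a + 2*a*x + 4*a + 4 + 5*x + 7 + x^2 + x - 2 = a*(2*x + 6) + x^2 + 6*x + 9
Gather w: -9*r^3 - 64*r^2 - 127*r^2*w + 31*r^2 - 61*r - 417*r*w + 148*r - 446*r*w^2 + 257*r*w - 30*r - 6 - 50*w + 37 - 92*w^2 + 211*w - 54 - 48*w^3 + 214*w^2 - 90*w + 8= -9*r^3 - 33*r^2 + 57*r - 48*w^3 + w^2*(122 - 446*r) + w*(-127*r^2 - 160*r + 71) - 15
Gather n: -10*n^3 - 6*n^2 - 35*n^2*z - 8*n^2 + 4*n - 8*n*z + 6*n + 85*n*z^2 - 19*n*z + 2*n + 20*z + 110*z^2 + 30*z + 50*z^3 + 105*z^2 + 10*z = -10*n^3 + n^2*(-35*z - 14) + n*(85*z^2 - 27*z + 12) + 50*z^3 + 215*z^2 + 60*z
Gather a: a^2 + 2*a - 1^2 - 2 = a^2 + 2*a - 3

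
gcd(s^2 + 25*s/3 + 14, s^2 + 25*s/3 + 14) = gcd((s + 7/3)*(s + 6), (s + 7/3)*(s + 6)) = s^2 + 25*s/3 + 14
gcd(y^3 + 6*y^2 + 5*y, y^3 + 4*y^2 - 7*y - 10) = y^2 + 6*y + 5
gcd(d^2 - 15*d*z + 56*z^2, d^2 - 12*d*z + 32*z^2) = -d + 8*z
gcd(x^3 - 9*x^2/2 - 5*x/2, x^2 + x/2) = x^2 + x/2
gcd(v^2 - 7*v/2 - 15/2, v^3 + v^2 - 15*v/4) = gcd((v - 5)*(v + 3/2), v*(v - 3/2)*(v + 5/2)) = 1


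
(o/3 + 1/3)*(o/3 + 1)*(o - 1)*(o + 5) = o^4/9 + 8*o^3/9 + 14*o^2/9 - 8*o/9 - 5/3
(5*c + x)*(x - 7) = 5*c*x - 35*c + x^2 - 7*x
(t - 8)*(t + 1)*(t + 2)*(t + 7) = t^4 + 2*t^3 - 57*t^2 - 170*t - 112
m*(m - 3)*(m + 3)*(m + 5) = m^4 + 5*m^3 - 9*m^2 - 45*m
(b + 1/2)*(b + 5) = b^2 + 11*b/2 + 5/2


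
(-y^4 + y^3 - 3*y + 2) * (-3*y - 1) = 3*y^5 - 2*y^4 - y^3 + 9*y^2 - 3*y - 2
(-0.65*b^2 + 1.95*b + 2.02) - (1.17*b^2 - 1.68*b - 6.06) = -1.82*b^2 + 3.63*b + 8.08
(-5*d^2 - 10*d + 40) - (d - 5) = -5*d^2 - 11*d + 45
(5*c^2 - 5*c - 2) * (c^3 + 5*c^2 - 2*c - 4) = 5*c^5 + 20*c^4 - 37*c^3 - 20*c^2 + 24*c + 8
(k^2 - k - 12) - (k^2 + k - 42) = 30 - 2*k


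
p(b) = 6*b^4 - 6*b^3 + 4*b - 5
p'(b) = 24*b^3 - 18*b^2 + 4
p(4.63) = 2175.25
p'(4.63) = 2000.20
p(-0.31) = -6.01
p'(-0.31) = 1.56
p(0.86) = -2.09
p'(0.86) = 5.95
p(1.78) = 28.51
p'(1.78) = 82.32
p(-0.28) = -5.95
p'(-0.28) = 2.06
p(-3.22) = 827.46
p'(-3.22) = -983.90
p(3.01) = 335.93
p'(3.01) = 495.42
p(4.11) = 1306.94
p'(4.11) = 1366.18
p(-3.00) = 631.00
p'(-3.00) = -806.00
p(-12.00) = 134731.00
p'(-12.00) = -44060.00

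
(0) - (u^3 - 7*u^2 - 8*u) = -u^3 + 7*u^2 + 8*u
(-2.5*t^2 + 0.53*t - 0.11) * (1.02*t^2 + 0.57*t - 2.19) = -2.55*t^4 - 0.8844*t^3 + 5.6649*t^2 - 1.2234*t + 0.2409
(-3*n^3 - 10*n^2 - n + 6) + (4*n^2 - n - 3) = -3*n^3 - 6*n^2 - 2*n + 3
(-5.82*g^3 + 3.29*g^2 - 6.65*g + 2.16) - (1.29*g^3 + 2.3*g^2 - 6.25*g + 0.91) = -7.11*g^3 + 0.99*g^2 - 0.4*g + 1.25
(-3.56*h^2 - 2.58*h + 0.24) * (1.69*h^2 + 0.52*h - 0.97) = -6.0164*h^4 - 6.2114*h^3 + 2.5172*h^2 + 2.6274*h - 0.2328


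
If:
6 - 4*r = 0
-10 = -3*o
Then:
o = 10/3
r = 3/2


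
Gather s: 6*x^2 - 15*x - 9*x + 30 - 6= 6*x^2 - 24*x + 24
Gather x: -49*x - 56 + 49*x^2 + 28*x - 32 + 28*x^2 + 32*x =77*x^2 + 11*x - 88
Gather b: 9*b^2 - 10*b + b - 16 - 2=9*b^2 - 9*b - 18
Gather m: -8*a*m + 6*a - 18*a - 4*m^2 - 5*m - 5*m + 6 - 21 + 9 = -12*a - 4*m^2 + m*(-8*a - 10) - 6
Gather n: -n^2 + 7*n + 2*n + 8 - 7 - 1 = -n^2 + 9*n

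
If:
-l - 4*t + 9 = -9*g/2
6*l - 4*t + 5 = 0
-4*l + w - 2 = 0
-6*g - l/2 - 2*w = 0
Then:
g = -248/321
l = 8/107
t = 583/428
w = 246/107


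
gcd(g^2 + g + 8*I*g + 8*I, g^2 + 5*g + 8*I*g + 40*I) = g + 8*I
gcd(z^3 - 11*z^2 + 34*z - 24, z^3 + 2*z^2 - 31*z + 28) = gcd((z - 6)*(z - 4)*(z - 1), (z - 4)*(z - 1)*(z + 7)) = z^2 - 5*z + 4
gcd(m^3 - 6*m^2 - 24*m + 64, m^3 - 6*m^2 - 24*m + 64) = m^3 - 6*m^2 - 24*m + 64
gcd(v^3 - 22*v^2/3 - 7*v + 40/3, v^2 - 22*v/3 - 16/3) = v - 8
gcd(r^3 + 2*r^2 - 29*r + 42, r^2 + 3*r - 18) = r - 3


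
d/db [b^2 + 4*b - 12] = 2*b + 4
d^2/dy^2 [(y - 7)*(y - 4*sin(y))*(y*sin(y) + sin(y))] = -y^3*sin(y) + 6*sqrt(2)*y^2*sin(y + pi/4) - 8*y^2*cos(2*y) + 13*y*sin(y) - 16*y*sin(2*y) - 24*y*cos(y) + 48*y*cos(2*y) - 12*sin(y) + 48*sin(2*y) - 14*cos(y) + 60*cos(2*y) - 4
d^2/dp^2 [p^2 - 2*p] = 2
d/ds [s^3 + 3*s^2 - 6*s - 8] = 3*s^2 + 6*s - 6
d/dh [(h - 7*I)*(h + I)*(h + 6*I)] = 3*h^2 + 43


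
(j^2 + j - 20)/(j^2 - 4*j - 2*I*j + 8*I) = (j + 5)/(j - 2*I)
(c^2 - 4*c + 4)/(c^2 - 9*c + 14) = (c - 2)/(c - 7)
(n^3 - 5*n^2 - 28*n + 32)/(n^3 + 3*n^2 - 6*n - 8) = (n^2 - 9*n + 8)/(n^2 - n - 2)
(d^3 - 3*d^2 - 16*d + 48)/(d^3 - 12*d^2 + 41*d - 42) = (d^2 - 16)/(d^2 - 9*d + 14)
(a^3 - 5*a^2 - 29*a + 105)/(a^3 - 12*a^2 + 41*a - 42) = (a + 5)/(a - 2)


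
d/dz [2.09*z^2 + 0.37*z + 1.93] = 4.18*z + 0.37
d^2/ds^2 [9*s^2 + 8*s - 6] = 18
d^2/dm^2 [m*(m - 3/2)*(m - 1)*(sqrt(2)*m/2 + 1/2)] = 6*sqrt(2)*m^2 - 15*sqrt(2)*m/2 + 3*m - 5/2 + 3*sqrt(2)/2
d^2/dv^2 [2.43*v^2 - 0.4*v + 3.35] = 4.86000000000000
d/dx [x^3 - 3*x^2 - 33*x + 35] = 3*x^2 - 6*x - 33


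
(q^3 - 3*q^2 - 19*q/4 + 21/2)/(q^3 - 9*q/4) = (2*q^2 - 3*q - 14)/(q*(2*q + 3))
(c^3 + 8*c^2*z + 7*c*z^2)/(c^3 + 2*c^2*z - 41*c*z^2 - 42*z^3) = c/(c - 6*z)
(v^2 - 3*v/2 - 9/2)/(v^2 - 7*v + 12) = (v + 3/2)/(v - 4)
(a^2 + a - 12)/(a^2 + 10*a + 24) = (a - 3)/(a + 6)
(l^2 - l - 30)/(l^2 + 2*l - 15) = (l - 6)/(l - 3)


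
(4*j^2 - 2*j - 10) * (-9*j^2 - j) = -36*j^4 + 14*j^3 + 92*j^2 + 10*j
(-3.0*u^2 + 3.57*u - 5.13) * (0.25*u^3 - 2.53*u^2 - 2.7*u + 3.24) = -0.75*u^5 + 8.4825*u^4 - 2.2146*u^3 - 6.3801*u^2 + 25.4178*u - 16.6212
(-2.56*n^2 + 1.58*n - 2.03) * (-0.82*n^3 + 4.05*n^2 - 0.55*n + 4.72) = 2.0992*n^5 - 11.6636*n^4 + 9.4716*n^3 - 21.1737*n^2 + 8.5741*n - 9.5816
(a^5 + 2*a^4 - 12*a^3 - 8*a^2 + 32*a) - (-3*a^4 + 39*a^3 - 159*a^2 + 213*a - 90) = a^5 + 5*a^4 - 51*a^3 + 151*a^2 - 181*a + 90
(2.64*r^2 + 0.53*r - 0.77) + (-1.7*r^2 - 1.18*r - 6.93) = 0.94*r^2 - 0.65*r - 7.7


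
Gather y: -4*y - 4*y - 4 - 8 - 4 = -8*y - 16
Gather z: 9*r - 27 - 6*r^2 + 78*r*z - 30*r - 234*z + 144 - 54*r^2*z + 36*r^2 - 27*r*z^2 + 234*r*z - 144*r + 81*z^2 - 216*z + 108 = 30*r^2 - 165*r + z^2*(81 - 27*r) + z*(-54*r^2 + 312*r - 450) + 225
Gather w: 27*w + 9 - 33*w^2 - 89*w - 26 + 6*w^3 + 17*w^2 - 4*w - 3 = 6*w^3 - 16*w^2 - 66*w - 20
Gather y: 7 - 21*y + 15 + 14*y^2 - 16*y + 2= 14*y^2 - 37*y + 24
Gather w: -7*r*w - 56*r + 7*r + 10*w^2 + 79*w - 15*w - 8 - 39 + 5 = -49*r + 10*w^2 + w*(64 - 7*r) - 42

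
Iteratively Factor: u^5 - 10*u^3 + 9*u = (u - 3)*(u^4 + 3*u^3 - u^2 - 3*u) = (u - 3)*(u + 1)*(u^3 + 2*u^2 - 3*u) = u*(u - 3)*(u + 1)*(u^2 + 2*u - 3) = u*(u - 3)*(u + 1)*(u + 3)*(u - 1)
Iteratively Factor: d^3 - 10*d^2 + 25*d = (d - 5)*(d^2 - 5*d) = (d - 5)^2*(d)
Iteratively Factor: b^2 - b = (b)*(b - 1)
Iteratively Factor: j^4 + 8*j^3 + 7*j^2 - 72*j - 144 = (j + 4)*(j^3 + 4*j^2 - 9*j - 36) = (j + 4)^2*(j^2 - 9) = (j + 3)*(j + 4)^2*(j - 3)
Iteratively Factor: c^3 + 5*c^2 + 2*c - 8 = (c + 2)*(c^2 + 3*c - 4) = (c + 2)*(c + 4)*(c - 1)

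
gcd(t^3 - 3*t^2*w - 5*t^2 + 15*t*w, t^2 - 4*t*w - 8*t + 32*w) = 1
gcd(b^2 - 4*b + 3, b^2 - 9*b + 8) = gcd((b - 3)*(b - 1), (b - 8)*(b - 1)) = b - 1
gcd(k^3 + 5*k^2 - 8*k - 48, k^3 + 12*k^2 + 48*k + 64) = k^2 + 8*k + 16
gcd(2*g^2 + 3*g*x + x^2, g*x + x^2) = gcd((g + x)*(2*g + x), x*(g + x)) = g + x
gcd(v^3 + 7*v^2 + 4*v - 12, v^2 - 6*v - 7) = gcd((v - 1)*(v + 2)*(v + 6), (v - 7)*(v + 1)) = 1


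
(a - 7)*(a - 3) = a^2 - 10*a + 21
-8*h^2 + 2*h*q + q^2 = (-2*h + q)*(4*h + q)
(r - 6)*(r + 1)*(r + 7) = r^3 + 2*r^2 - 41*r - 42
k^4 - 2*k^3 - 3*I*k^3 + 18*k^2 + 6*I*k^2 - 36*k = k*(k - 2)*(k - 6*I)*(k + 3*I)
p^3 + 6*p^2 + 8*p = p*(p + 2)*(p + 4)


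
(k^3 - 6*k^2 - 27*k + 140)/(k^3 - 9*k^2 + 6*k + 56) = (k + 5)/(k + 2)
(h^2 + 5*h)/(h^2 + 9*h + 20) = h/(h + 4)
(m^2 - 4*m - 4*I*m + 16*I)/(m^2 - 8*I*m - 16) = (m - 4)/(m - 4*I)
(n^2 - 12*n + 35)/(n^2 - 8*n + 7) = (n - 5)/(n - 1)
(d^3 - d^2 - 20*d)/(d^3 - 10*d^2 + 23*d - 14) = d*(d^2 - d - 20)/(d^3 - 10*d^2 + 23*d - 14)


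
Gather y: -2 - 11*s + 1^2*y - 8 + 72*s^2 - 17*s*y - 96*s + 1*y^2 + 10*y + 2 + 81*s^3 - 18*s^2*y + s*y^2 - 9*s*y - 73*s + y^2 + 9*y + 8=81*s^3 + 72*s^2 - 180*s + y^2*(s + 2) + y*(-18*s^2 - 26*s + 20)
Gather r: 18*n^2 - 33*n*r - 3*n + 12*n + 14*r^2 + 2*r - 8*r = 18*n^2 + 9*n + 14*r^2 + r*(-33*n - 6)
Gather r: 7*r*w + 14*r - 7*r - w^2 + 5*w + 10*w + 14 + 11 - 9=r*(7*w + 7) - w^2 + 15*w + 16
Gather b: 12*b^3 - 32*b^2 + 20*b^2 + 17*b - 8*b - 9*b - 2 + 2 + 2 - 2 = 12*b^3 - 12*b^2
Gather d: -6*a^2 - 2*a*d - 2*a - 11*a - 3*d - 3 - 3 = -6*a^2 - 13*a + d*(-2*a - 3) - 6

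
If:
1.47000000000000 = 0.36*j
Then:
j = 4.08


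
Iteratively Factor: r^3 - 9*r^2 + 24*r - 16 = (r - 4)*(r^2 - 5*r + 4) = (r - 4)*(r - 1)*(r - 4)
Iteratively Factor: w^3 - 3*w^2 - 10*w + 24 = (w + 3)*(w^2 - 6*w + 8) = (w - 4)*(w + 3)*(w - 2)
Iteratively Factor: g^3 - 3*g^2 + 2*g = (g)*(g^2 - 3*g + 2) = g*(g - 2)*(g - 1)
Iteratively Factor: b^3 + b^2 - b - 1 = (b + 1)*(b^2 - 1) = (b - 1)*(b + 1)*(b + 1)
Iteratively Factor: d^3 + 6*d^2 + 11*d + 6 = (d + 1)*(d^2 + 5*d + 6) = (d + 1)*(d + 2)*(d + 3)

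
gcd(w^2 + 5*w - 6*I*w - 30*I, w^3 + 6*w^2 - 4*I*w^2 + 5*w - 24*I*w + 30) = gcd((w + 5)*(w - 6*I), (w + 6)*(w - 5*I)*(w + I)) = 1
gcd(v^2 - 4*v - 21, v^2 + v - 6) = v + 3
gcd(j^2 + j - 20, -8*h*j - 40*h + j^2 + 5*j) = j + 5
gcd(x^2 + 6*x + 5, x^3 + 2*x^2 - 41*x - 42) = x + 1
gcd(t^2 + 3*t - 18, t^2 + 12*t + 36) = t + 6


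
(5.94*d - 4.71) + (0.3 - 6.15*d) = -0.21*d - 4.41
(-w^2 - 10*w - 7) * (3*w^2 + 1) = -3*w^4 - 30*w^3 - 22*w^2 - 10*w - 7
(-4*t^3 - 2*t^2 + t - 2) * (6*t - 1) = -24*t^4 - 8*t^3 + 8*t^2 - 13*t + 2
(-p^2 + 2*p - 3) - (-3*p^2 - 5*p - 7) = 2*p^2 + 7*p + 4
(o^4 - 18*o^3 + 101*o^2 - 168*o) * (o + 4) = o^5 - 14*o^4 + 29*o^3 + 236*o^2 - 672*o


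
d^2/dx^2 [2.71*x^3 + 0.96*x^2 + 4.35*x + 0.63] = 16.26*x + 1.92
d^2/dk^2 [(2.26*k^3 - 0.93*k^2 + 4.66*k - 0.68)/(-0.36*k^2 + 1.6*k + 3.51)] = (-1.77635683940025e-15*k^4 - 17.419184*k^3 - 68.573304*k^2 - 204.740892*k + 80.456602)/(0.046656*k^6 - 0.62208*k^5 + 1.400112*k^4 + 8.03456*k^3 - 13.651092*k^2 - 59.13648*k - 43.243551)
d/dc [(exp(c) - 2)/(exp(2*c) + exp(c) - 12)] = (-(exp(c) - 2)*(2*exp(c) + 1) + exp(2*c) + exp(c) - 12)*exp(c)/(exp(2*c) + exp(c) - 12)^2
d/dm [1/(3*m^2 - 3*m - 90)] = (1 - 2*m)/(3*(-m^2 + m + 30)^2)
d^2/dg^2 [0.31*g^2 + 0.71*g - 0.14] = 0.620000000000000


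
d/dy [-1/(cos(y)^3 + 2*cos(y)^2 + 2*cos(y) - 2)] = (3*sin(y)^2 - 4*cos(y) - 5)*sin(y)/(cos(y)^3 + 2*cos(y)^2 + 2*cos(y) - 2)^2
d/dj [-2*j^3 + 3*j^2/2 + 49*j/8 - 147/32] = -6*j^2 + 3*j + 49/8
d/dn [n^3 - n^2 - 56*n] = 3*n^2 - 2*n - 56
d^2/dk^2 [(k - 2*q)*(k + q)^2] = 6*k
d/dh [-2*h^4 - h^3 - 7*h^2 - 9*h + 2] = -8*h^3 - 3*h^2 - 14*h - 9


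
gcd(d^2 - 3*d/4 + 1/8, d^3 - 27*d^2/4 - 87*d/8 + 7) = d - 1/2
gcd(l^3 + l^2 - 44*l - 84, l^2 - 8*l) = 1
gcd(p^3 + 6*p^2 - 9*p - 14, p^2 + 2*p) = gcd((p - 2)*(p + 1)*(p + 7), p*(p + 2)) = 1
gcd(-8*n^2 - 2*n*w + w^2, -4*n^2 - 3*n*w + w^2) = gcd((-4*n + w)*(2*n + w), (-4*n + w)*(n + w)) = -4*n + w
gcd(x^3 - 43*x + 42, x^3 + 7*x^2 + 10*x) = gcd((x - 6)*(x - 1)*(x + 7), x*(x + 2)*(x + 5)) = 1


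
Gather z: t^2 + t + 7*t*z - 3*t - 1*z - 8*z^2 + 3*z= t^2 - 2*t - 8*z^2 + z*(7*t + 2)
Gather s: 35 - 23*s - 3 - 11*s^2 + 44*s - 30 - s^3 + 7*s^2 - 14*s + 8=-s^3 - 4*s^2 + 7*s + 10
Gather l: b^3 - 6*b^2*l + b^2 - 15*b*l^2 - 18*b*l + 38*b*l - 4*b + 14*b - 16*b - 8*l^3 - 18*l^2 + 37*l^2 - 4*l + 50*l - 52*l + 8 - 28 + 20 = b^3 + b^2 - 6*b - 8*l^3 + l^2*(19 - 15*b) + l*(-6*b^2 + 20*b - 6)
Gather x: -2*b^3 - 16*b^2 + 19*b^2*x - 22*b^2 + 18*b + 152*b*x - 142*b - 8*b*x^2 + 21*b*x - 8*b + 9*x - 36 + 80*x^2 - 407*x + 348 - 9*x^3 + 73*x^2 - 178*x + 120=-2*b^3 - 38*b^2 - 132*b - 9*x^3 + x^2*(153 - 8*b) + x*(19*b^2 + 173*b - 576) + 432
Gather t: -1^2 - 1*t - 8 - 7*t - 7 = -8*t - 16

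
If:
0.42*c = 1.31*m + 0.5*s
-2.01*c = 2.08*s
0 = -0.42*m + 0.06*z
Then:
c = 0.207205974053627*z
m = 0.142857142857143*z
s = -0.200232696080668*z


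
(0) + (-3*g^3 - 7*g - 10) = -3*g^3 - 7*g - 10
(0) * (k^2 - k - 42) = 0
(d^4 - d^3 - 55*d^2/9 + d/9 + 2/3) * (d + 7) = d^5 + 6*d^4 - 118*d^3/9 - 128*d^2/3 + 13*d/9 + 14/3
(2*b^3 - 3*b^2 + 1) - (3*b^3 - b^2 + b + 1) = -b^3 - 2*b^2 - b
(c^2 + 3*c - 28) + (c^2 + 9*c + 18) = 2*c^2 + 12*c - 10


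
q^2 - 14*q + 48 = (q - 8)*(q - 6)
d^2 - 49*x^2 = (d - 7*x)*(d + 7*x)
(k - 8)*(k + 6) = k^2 - 2*k - 48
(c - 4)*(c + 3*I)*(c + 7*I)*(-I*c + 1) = -I*c^4 + 11*c^3 + 4*I*c^3 - 44*c^2 + 31*I*c^2 - 21*c - 124*I*c + 84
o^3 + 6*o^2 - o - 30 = (o - 2)*(o + 3)*(o + 5)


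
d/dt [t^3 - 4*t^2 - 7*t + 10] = 3*t^2 - 8*t - 7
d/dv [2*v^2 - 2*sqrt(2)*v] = 4*v - 2*sqrt(2)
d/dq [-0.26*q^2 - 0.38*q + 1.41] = -0.52*q - 0.38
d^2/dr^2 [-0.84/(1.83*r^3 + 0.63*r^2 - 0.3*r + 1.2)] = ((9.2232*r + 1.0584)*(1.83*r^3 + 0.63*r^2 - 0.3*r + 1.2) - 0.84*(5.49*r^2 + 1.26*r - 0.3)*(10.98*r^2 + 2.52*r - 0.6))/(1.83*r^3 + 0.63*r^2 - 0.3*r + 1.2)^3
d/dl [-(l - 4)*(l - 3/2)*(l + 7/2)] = -3*l^2 + 4*l + 53/4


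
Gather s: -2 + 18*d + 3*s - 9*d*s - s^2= 18*d - s^2 + s*(3 - 9*d) - 2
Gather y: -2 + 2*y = 2*y - 2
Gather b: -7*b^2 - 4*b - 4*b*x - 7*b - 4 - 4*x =-7*b^2 + b*(-4*x - 11) - 4*x - 4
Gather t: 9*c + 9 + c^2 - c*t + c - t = c^2 + 10*c + t*(-c - 1) + 9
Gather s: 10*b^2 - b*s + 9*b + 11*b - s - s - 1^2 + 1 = 10*b^2 + 20*b + s*(-b - 2)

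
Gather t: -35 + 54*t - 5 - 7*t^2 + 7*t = -7*t^2 + 61*t - 40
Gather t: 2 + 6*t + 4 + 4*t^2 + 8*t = 4*t^2 + 14*t + 6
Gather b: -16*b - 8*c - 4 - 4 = -16*b - 8*c - 8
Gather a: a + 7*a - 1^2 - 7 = 8*a - 8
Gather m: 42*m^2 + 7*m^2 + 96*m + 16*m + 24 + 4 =49*m^2 + 112*m + 28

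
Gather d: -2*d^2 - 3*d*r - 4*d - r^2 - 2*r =-2*d^2 + d*(-3*r - 4) - r^2 - 2*r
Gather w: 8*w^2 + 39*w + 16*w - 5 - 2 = 8*w^2 + 55*w - 7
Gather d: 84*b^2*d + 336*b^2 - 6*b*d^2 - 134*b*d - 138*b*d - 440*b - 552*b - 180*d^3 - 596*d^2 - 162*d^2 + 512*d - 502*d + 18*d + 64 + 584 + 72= 336*b^2 - 992*b - 180*d^3 + d^2*(-6*b - 758) + d*(84*b^2 - 272*b + 28) + 720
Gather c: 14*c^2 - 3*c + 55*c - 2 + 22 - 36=14*c^2 + 52*c - 16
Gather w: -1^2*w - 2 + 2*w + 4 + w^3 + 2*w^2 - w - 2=w^3 + 2*w^2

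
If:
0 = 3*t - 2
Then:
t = 2/3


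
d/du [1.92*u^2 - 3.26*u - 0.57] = 3.84*u - 3.26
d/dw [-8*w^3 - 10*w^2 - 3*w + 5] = -24*w^2 - 20*w - 3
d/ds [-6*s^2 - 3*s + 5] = -12*s - 3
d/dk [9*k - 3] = 9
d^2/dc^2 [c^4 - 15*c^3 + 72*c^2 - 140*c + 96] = 12*c^2 - 90*c + 144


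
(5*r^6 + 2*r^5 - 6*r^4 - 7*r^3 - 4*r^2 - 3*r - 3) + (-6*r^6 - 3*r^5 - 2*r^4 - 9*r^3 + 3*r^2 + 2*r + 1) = -r^6 - r^5 - 8*r^4 - 16*r^3 - r^2 - r - 2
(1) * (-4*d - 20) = -4*d - 20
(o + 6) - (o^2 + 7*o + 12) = -o^2 - 6*o - 6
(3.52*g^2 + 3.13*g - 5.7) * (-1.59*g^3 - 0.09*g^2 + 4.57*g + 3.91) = -5.5968*g^5 - 5.2935*g^4 + 24.8677*g^3 + 28.5803*g^2 - 13.8107*g - 22.287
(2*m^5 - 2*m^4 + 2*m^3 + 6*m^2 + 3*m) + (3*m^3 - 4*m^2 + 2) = 2*m^5 - 2*m^4 + 5*m^3 + 2*m^2 + 3*m + 2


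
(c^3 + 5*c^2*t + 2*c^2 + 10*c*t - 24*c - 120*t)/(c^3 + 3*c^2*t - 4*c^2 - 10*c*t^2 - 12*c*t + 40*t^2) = (-c - 6)/(-c + 2*t)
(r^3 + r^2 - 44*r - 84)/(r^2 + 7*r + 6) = (r^2 - 5*r - 14)/(r + 1)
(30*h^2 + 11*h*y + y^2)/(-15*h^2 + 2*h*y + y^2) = (6*h + y)/(-3*h + y)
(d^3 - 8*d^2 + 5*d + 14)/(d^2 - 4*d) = (d^3 - 8*d^2 + 5*d + 14)/(d*(d - 4))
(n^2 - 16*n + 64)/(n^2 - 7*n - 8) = (n - 8)/(n + 1)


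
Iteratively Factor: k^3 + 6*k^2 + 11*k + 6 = (k + 2)*(k^2 + 4*k + 3) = (k + 1)*(k + 2)*(k + 3)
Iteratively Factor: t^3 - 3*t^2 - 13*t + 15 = (t - 1)*(t^2 - 2*t - 15) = (t - 5)*(t - 1)*(t + 3)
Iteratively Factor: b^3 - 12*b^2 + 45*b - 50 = (b - 5)*(b^2 - 7*b + 10) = (b - 5)*(b - 2)*(b - 5)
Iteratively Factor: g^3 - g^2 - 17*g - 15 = (g + 1)*(g^2 - 2*g - 15) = (g + 1)*(g + 3)*(g - 5)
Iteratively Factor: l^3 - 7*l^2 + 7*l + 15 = (l - 3)*(l^2 - 4*l - 5) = (l - 3)*(l + 1)*(l - 5)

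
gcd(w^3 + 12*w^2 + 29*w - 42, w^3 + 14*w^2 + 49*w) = w + 7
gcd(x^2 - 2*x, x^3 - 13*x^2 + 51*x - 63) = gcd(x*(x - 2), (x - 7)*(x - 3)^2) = 1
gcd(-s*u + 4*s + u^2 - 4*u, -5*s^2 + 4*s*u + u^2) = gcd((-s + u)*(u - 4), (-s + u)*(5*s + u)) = s - u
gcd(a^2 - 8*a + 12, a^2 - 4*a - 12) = a - 6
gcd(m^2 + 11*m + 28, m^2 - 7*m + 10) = 1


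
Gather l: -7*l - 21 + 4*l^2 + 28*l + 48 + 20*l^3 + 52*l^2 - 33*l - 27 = 20*l^3 + 56*l^2 - 12*l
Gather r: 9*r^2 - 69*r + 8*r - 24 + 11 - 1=9*r^2 - 61*r - 14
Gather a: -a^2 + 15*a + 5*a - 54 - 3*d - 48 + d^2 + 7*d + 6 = -a^2 + 20*a + d^2 + 4*d - 96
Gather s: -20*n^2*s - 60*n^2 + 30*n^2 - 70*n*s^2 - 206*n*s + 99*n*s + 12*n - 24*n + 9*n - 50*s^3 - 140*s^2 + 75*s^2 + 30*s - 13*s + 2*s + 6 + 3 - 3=-30*n^2 - 3*n - 50*s^3 + s^2*(-70*n - 65) + s*(-20*n^2 - 107*n + 19) + 6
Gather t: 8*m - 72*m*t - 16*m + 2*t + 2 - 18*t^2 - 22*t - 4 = -8*m - 18*t^2 + t*(-72*m - 20) - 2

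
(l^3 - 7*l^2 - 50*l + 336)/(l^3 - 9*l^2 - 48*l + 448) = (l - 6)/(l - 8)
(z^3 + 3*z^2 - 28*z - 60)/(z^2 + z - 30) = z + 2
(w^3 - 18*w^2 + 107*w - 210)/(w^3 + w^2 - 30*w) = (w^2 - 13*w + 42)/(w*(w + 6))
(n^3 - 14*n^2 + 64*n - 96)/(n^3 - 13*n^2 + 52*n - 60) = (n^2 - 8*n + 16)/(n^2 - 7*n + 10)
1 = 1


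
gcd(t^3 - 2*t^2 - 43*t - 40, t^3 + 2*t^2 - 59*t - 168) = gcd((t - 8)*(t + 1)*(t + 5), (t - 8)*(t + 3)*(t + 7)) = t - 8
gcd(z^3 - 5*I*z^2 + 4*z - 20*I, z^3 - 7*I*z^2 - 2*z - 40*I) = z^2 - 3*I*z + 10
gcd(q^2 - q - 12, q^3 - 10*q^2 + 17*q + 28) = q - 4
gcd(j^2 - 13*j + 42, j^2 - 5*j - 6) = j - 6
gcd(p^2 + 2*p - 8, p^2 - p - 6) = 1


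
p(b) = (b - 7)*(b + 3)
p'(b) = 2*b - 4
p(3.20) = -23.56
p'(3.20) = 2.40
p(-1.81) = -10.48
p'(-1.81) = -7.62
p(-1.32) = -13.98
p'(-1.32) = -6.64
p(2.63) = -24.60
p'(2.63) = 1.26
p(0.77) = -23.49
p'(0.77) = -2.46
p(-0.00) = -21.00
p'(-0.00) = -4.00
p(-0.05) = -20.80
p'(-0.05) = -4.10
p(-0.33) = -19.57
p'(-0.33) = -4.66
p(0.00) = -21.00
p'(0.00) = -4.00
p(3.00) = -24.00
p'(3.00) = 2.00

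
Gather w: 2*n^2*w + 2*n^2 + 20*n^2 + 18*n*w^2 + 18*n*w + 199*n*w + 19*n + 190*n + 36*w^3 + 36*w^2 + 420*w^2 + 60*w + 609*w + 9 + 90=22*n^2 + 209*n + 36*w^3 + w^2*(18*n + 456) + w*(2*n^2 + 217*n + 669) + 99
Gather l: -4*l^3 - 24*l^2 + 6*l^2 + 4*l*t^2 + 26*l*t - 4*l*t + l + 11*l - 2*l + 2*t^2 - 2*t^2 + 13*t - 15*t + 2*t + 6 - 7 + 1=-4*l^3 - 18*l^2 + l*(4*t^2 + 22*t + 10)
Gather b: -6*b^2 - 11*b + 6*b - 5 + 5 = -6*b^2 - 5*b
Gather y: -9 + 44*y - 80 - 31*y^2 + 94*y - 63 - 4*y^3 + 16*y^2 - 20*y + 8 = -4*y^3 - 15*y^2 + 118*y - 144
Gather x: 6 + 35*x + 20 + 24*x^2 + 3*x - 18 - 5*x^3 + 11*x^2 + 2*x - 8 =-5*x^3 + 35*x^2 + 40*x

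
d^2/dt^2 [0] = 0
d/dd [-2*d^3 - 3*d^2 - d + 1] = -6*d^2 - 6*d - 1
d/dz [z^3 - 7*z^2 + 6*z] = 3*z^2 - 14*z + 6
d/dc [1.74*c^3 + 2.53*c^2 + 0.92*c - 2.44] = 5.22*c^2 + 5.06*c + 0.92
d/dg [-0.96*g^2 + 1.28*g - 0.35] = 1.28 - 1.92*g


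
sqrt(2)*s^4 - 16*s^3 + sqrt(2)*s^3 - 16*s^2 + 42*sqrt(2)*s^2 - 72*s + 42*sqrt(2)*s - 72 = (s - 3*sqrt(2))^2*(s - 2*sqrt(2))*(sqrt(2)*s + sqrt(2))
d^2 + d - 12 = (d - 3)*(d + 4)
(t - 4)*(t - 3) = t^2 - 7*t + 12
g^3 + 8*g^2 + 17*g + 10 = (g + 1)*(g + 2)*(g + 5)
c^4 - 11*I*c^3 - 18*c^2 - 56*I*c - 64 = (c - 8*I)*(c - 4*I)*(c - I)*(c + 2*I)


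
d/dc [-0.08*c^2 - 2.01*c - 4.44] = -0.16*c - 2.01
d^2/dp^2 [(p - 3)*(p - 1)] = 2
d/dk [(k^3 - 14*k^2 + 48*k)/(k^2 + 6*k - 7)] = (k^4 + 12*k^3 - 153*k^2 + 196*k - 336)/(k^4 + 12*k^3 + 22*k^2 - 84*k + 49)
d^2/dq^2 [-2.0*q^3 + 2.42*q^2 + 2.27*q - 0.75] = 4.84 - 12.0*q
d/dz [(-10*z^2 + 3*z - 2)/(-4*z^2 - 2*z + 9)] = (32*z^2 - 196*z + 23)/(16*z^4 + 16*z^3 - 68*z^2 - 36*z + 81)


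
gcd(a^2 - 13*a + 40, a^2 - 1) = 1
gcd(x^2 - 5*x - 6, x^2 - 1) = x + 1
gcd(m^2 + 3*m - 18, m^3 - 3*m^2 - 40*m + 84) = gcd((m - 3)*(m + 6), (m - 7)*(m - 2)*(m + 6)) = m + 6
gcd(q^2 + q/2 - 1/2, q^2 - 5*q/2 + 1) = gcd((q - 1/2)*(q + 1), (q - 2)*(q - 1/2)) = q - 1/2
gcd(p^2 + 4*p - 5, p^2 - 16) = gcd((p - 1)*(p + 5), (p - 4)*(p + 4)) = 1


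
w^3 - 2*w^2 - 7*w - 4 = (w - 4)*(w + 1)^2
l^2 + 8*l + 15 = (l + 3)*(l + 5)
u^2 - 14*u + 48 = (u - 8)*(u - 6)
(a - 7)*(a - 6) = a^2 - 13*a + 42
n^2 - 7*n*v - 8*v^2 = (n - 8*v)*(n + v)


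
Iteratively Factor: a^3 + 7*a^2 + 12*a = (a + 4)*(a^2 + 3*a) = (a + 3)*(a + 4)*(a)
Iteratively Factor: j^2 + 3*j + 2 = (j + 1)*(j + 2)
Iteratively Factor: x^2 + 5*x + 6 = (x + 2)*(x + 3)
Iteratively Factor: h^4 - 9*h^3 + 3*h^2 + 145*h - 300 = (h - 5)*(h^3 - 4*h^2 - 17*h + 60) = (h - 5)*(h - 3)*(h^2 - h - 20) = (h - 5)*(h - 3)*(h + 4)*(h - 5)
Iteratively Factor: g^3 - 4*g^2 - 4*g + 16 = (g + 2)*(g^2 - 6*g + 8) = (g - 4)*(g + 2)*(g - 2)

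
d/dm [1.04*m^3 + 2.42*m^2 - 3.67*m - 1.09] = 3.12*m^2 + 4.84*m - 3.67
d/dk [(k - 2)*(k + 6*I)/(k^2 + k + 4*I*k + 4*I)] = (k^2*(3 - 2*I) + 32*I*k - 72 + 4*I)/(k^4 + k^3*(2 + 8*I) + k^2*(-15 + 16*I) + k*(-32 + 8*I) - 16)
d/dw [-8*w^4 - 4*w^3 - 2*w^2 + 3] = 4*w*(-8*w^2 - 3*w - 1)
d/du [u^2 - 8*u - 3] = 2*u - 8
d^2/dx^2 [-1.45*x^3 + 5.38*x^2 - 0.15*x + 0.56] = 10.76 - 8.7*x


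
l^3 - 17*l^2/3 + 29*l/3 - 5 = (l - 3)*(l - 5/3)*(l - 1)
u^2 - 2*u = u*(u - 2)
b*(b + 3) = b^2 + 3*b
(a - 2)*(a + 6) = a^2 + 4*a - 12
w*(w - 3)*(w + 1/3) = w^3 - 8*w^2/3 - w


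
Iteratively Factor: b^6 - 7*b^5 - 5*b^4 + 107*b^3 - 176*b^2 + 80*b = (b)*(b^5 - 7*b^4 - 5*b^3 + 107*b^2 - 176*b + 80) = b*(b - 4)*(b^4 - 3*b^3 - 17*b^2 + 39*b - 20) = b*(b - 5)*(b - 4)*(b^3 + 2*b^2 - 7*b + 4) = b*(b - 5)*(b - 4)*(b - 1)*(b^2 + 3*b - 4) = b*(b - 5)*(b - 4)*(b - 1)^2*(b + 4)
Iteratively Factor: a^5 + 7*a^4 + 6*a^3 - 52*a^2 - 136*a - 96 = (a - 3)*(a^4 + 10*a^3 + 36*a^2 + 56*a + 32) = (a - 3)*(a + 2)*(a^3 + 8*a^2 + 20*a + 16) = (a - 3)*(a + 2)*(a + 4)*(a^2 + 4*a + 4) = (a - 3)*(a + 2)^2*(a + 4)*(a + 2)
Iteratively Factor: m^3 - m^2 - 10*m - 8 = (m + 1)*(m^2 - 2*m - 8) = (m + 1)*(m + 2)*(m - 4)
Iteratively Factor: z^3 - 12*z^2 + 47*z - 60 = (z - 4)*(z^2 - 8*z + 15) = (z - 5)*(z - 4)*(z - 3)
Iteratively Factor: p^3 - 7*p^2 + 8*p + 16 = (p + 1)*(p^2 - 8*p + 16) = (p - 4)*(p + 1)*(p - 4)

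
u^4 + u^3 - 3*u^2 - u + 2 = (u - 1)^2*(u + 1)*(u + 2)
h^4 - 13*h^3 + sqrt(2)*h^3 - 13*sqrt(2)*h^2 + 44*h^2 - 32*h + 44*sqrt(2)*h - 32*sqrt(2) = (h - 8)*(h - 4)*(h - 1)*(h + sqrt(2))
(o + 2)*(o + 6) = o^2 + 8*o + 12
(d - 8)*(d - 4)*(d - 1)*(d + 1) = d^4 - 12*d^3 + 31*d^2 + 12*d - 32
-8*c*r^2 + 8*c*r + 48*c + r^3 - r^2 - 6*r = (-8*c + r)*(r - 3)*(r + 2)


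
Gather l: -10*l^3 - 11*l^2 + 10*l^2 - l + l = -10*l^3 - l^2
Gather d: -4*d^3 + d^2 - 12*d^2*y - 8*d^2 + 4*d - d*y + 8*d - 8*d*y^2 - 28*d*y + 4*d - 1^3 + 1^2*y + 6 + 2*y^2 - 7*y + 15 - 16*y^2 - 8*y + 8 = -4*d^3 + d^2*(-12*y - 7) + d*(-8*y^2 - 29*y + 16) - 14*y^2 - 14*y + 28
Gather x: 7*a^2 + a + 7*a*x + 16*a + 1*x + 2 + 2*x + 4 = 7*a^2 + 17*a + x*(7*a + 3) + 6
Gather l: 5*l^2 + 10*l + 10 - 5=5*l^2 + 10*l + 5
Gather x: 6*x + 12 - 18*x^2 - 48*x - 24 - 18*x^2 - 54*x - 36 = -36*x^2 - 96*x - 48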